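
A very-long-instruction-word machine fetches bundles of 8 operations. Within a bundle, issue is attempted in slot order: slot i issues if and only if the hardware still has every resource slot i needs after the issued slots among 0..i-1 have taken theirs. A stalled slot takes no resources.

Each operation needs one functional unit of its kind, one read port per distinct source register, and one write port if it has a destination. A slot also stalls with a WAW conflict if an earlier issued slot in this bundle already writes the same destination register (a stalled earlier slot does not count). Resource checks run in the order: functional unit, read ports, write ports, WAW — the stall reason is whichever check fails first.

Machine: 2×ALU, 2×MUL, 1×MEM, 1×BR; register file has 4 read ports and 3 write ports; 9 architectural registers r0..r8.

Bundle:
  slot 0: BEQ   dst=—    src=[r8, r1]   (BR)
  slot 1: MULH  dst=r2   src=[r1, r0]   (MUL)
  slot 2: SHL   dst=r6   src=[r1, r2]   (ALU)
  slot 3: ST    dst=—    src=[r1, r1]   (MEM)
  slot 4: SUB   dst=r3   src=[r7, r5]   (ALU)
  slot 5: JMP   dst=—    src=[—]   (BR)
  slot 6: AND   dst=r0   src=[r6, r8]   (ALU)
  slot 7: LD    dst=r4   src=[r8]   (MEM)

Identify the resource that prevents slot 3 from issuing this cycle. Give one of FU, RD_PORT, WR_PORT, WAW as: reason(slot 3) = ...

reason(slot 3) = RD_PORT

  0. BR ⇒ go  {2A/2Mu/1Ld/0B | 2r 3w}
  1. MUL→r2 ⇒ go  {2A/1Mu/1Ld/0B | 0r 2w}
  2. ALU→r6 ⇒ no(RD_PORT)  {2A/1Mu/1Ld/0B | 0r 2w}
  3. MEM ⇒ no(RD_PORT)  {2A/1Mu/1Ld/0B | 0r 2w}
  4. ALU→r3 ⇒ no(RD_PORT)  {2A/1Mu/1Ld/0B | 0r 2w}
  5. BR ⇒ no(FU)  {2A/1Mu/1Ld/0B | 0r 2w}
  6. ALU→r0 ⇒ no(RD_PORT)  {2A/1Mu/1Ld/0B | 0r 2w}
  7. MEM→r4 ⇒ no(RD_PORT)  {2A/1Mu/1Ld/0B | 0r 2w}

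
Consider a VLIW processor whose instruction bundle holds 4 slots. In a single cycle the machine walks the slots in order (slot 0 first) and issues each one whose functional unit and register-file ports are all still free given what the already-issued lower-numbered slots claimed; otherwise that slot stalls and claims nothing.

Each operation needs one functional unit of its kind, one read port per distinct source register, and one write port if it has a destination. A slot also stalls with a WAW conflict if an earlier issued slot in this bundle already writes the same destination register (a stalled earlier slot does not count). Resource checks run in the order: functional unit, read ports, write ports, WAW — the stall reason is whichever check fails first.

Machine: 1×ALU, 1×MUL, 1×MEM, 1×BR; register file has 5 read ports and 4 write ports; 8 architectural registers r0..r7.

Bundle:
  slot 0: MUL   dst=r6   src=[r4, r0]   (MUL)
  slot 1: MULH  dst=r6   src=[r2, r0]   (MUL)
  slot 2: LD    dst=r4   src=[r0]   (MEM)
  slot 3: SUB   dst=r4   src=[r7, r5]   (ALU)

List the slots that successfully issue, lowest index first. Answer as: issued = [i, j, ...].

(0) want 1×MUL +2rd +1wr — yes → AL1|MU0|ME1|BR1|rd3|wr3
(1) want 1×MUL +2rd +1wr — FU → AL1|MU0|ME1|BR1|rd3|wr3
(2) want 1×MEM +1rd +1wr — yes → AL1|MU0|ME0|BR1|rd2|wr2
(3) want 1×ALU +2rd +1wr — WAW → AL1|MU0|ME0|BR1|rd2|wr2

issued = [0, 2]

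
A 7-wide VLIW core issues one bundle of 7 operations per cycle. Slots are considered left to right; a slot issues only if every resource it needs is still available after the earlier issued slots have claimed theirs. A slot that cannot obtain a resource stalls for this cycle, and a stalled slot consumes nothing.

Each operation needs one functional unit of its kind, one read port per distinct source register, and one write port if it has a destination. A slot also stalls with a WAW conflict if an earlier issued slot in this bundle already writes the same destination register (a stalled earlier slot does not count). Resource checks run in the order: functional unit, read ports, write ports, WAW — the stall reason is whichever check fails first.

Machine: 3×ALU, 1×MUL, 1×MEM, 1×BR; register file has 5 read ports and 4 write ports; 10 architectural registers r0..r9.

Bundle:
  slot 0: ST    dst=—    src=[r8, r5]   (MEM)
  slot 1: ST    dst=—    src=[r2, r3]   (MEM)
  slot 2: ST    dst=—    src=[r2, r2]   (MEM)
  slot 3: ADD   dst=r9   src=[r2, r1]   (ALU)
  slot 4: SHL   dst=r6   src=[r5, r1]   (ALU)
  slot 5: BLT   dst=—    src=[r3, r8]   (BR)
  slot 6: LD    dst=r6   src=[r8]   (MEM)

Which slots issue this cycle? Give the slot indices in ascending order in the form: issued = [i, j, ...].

issued = [0, 3]

slot 0 (MEM): ISSUE — free A3,Mu1,Ld0,B1 rp3 wp4
slot 1 (MEM): stall FU — free A3,Mu1,Ld0,B1 rp3 wp4
slot 2 (MEM): stall FU — free A3,Mu1,Ld0,B1 rp3 wp4
slot 3 (ALU): ISSUE — free A2,Mu1,Ld0,B1 rp1 wp3
slot 4 (ALU): stall RD_PORT — free A2,Mu1,Ld0,B1 rp1 wp3
slot 5 (BR): stall RD_PORT — free A2,Mu1,Ld0,B1 rp1 wp3
slot 6 (MEM): stall FU — free A2,Mu1,Ld0,B1 rp1 wp3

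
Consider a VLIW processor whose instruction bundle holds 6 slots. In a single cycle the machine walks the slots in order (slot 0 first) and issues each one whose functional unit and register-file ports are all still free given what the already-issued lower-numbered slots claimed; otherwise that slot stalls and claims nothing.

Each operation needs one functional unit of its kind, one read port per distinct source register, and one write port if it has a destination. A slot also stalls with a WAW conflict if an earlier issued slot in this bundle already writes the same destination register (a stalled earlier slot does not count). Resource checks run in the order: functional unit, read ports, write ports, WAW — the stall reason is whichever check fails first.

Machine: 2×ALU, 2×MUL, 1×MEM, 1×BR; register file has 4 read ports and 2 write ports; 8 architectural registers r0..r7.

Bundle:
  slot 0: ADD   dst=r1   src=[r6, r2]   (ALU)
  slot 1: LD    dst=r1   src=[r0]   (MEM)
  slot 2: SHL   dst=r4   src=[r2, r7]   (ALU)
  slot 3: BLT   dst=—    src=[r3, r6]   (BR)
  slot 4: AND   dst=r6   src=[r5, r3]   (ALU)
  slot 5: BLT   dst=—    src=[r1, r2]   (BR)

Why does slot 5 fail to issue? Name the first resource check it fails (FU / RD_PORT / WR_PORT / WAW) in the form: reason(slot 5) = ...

reason(slot 5) = RD_PORT

#0 ALU src=r6,r2 dispatched  <A:1 Mu:2 Ld:1 B:1 rd:2 wr:1>
#1 MEM src=r0 held:WAW  <A:1 Mu:2 Ld:1 B:1 rd:2 wr:1>
#2 ALU src=r2,r7 dispatched  <A:0 Mu:2 Ld:1 B:1 rd:0 wr:0>
#3 BR src=r3,r6 held:RD_PORT  <A:0 Mu:2 Ld:1 B:1 rd:0 wr:0>
#4 ALU src=r5,r3 held:FU  <A:0 Mu:2 Ld:1 B:1 rd:0 wr:0>
#5 BR src=r1,r2 held:RD_PORT  <A:0 Mu:2 Ld:1 B:1 rd:0 wr:0>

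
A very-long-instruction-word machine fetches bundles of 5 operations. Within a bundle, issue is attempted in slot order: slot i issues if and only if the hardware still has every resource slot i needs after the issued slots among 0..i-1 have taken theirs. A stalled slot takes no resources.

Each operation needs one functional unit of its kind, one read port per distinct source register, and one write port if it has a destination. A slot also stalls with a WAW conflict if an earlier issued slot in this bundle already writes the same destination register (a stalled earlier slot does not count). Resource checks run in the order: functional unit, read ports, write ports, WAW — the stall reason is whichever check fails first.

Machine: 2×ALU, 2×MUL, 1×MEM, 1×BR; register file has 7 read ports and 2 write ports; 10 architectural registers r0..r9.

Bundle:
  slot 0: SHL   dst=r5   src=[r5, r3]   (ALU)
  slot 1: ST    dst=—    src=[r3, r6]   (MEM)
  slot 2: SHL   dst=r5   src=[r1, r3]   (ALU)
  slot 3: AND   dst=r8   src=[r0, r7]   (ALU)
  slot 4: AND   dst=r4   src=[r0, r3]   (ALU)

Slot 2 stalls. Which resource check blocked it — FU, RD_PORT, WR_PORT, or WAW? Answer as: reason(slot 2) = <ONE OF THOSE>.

reason(slot 2) = WAW

(0) want 1×ALU +2rd +1wr — yes → AL1|MU2|ME1|BR1|rd5|wr1
(1) want 1×MEM +2rd +0wr — yes → AL1|MU2|ME0|BR1|rd3|wr1
(2) want 1×ALU +2rd +1wr — WAW → AL1|MU2|ME0|BR1|rd3|wr1
(3) want 1×ALU +2rd +1wr — yes → AL0|MU2|ME0|BR1|rd1|wr0
(4) want 1×ALU +2rd +1wr — FU → AL0|MU2|ME0|BR1|rd1|wr0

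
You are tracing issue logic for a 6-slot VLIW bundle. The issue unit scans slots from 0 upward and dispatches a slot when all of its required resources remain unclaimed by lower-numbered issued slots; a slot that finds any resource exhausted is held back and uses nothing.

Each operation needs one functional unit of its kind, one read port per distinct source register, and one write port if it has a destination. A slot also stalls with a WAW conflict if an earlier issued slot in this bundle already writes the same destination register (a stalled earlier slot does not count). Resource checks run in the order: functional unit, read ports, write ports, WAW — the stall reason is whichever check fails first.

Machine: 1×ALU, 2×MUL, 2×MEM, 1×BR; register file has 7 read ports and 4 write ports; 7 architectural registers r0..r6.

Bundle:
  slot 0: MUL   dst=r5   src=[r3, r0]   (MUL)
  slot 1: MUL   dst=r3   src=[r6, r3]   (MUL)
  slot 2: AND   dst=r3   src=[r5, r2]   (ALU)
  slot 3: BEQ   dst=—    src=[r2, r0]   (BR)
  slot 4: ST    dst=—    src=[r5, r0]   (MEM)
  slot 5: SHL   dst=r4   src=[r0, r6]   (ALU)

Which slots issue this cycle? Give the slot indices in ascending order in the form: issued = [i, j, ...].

#0 MUL src=r3,r0 dispatched  <A:1 Mu:1 Ld:2 B:1 rd:5 wr:3>
#1 MUL src=r6,r3 dispatched  <A:1 Mu:0 Ld:2 B:1 rd:3 wr:2>
#2 ALU src=r5,r2 held:WAW  <A:1 Mu:0 Ld:2 B:1 rd:3 wr:2>
#3 BR src=r2,r0 dispatched  <A:1 Mu:0 Ld:2 B:0 rd:1 wr:2>
#4 MEM src=r5,r0 held:RD_PORT  <A:1 Mu:0 Ld:2 B:0 rd:1 wr:2>
#5 ALU src=r0,r6 held:RD_PORT  <A:1 Mu:0 Ld:2 B:0 rd:1 wr:2>

issued = [0, 1, 3]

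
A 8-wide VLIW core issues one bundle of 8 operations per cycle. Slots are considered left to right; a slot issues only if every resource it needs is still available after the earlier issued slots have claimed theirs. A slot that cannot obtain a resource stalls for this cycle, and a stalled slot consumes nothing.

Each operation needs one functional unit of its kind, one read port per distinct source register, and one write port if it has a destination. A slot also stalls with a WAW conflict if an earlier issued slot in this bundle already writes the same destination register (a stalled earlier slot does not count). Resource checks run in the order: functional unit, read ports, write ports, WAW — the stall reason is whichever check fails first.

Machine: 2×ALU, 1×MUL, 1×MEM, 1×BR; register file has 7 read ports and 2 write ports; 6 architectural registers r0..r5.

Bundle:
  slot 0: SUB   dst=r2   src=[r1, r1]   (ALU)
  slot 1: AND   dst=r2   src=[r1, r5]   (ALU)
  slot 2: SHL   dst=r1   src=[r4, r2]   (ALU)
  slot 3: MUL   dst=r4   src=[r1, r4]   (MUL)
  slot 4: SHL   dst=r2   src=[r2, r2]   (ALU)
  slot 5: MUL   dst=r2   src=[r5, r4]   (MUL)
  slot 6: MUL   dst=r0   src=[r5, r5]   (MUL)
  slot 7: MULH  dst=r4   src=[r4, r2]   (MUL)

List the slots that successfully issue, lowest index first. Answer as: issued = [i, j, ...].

issued = [0, 2]

[0] ALU needs rd=1 wr=1: ok; after: ALU=1 MUL=1 MEM=1 BR=1, R=6, W=1
[1] ALU needs rd=2 wr=1: WAW; after: ALU=1 MUL=1 MEM=1 BR=1, R=6, W=1
[2] ALU needs rd=2 wr=1: ok; after: ALU=0 MUL=1 MEM=1 BR=1, R=4, W=0
[3] MUL needs rd=2 wr=1: WR_PORT; after: ALU=0 MUL=1 MEM=1 BR=1, R=4, W=0
[4] ALU needs rd=1 wr=1: FU; after: ALU=0 MUL=1 MEM=1 BR=1, R=4, W=0
[5] MUL needs rd=2 wr=1: WR_PORT; after: ALU=0 MUL=1 MEM=1 BR=1, R=4, W=0
[6] MUL needs rd=1 wr=1: WR_PORT; after: ALU=0 MUL=1 MEM=1 BR=1, R=4, W=0
[7] MUL needs rd=2 wr=1: WR_PORT; after: ALU=0 MUL=1 MEM=1 BR=1, R=4, W=0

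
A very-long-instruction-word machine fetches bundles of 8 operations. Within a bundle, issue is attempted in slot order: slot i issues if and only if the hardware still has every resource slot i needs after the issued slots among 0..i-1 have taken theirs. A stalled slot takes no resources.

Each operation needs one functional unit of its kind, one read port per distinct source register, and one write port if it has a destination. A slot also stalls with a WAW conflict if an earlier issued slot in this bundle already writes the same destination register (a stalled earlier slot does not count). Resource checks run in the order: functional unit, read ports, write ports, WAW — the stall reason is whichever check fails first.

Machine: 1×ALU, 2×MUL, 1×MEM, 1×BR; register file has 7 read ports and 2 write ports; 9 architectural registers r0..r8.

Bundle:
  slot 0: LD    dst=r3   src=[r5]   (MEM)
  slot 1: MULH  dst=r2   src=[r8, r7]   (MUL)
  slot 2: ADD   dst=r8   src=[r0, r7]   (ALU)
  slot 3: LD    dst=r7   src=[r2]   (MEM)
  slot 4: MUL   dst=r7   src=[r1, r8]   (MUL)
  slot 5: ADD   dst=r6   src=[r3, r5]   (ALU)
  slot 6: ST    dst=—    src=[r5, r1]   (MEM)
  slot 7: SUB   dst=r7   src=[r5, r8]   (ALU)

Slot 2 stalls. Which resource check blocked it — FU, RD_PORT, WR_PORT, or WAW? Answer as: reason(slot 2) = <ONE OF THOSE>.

reason(slot 2) = WR_PORT

#0 MEM src=r5 dispatched  <A:1 Mu:2 Ld:0 B:1 rd:6 wr:1>
#1 MUL src=r8,r7 dispatched  <A:1 Mu:1 Ld:0 B:1 rd:4 wr:0>
#2 ALU src=r0,r7 held:WR_PORT  <A:1 Mu:1 Ld:0 B:1 rd:4 wr:0>
#3 MEM src=r2 held:FU  <A:1 Mu:1 Ld:0 B:1 rd:4 wr:0>
#4 MUL src=r1,r8 held:WR_PORT  <A:1 Mu:1 Ld:0 B:1 rd:4 wr:0>
#5 ALU src=r3,r5 held:WR_PORT  <A:1 Mu:1 Ld:0 B:1 rd:4 wr:0>
#6 MEM src=r5,r1 held:FU  <A:1 Mu:1 Ld:0 B:1 rd:4 wr:0>
#7 ALU src=r5,r8 held:WR_PORT  <A:1 Mu:1 Ld:0 B:1 rd:4 wr:0>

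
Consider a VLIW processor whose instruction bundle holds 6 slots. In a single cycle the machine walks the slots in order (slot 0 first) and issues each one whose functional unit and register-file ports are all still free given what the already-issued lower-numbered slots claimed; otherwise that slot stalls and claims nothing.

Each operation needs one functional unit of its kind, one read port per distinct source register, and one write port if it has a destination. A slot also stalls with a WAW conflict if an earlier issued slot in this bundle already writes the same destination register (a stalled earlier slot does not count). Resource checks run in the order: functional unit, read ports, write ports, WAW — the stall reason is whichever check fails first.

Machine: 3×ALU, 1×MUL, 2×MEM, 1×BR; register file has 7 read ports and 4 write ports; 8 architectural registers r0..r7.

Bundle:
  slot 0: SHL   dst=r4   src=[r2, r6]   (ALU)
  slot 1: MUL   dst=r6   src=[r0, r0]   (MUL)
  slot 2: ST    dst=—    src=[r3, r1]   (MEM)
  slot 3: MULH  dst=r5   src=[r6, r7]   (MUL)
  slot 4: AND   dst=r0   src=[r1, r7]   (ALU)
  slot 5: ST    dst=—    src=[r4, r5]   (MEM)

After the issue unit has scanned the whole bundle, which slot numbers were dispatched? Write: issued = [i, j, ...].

issued = [0, 1, 2, 4]

#0 ALU src=r2,r6 dispatched  <A:2 Mu:1 Ld:2 B:1 rd:5 wr:3>
#1 MUL src=r0,r0 dispatched  <A:2 Mu:0 Ld:2 B:1 rd:4 wr:2>
#2 MEM src=r3,r1 dispatched  <A:2 Mu:0 Ld:1 B:1 rd:2 wr:2>
#3 MUL src=r6,r7 held:FU  <A:2 Mu:0 Ld:1 B:1 rd:2 wr:2>
#4 ALU src=r1,r7 dispatched  <A:1 Mu:0 Ld:1 B:1 rd:0 wr:1>
#5 MEM src=r4,r5 held:RD_PORT  <A:1 Mu:0 Ld:1 B:1 rd:0 wr:1>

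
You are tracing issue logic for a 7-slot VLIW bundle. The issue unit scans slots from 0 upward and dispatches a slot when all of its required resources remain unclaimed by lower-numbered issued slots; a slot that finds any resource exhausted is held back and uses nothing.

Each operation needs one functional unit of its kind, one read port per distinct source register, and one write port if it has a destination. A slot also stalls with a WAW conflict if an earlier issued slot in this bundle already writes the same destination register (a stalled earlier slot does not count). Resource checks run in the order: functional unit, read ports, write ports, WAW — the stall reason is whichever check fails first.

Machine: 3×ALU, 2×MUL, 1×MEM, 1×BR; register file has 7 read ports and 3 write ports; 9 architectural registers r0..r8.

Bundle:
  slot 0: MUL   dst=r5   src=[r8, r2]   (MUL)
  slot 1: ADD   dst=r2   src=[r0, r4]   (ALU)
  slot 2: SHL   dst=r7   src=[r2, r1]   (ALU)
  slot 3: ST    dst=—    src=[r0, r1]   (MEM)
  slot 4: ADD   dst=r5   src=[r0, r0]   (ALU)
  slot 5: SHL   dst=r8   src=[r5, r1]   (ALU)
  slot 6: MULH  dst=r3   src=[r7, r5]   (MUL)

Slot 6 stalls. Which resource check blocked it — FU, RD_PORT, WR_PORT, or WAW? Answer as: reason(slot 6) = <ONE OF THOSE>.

slot 0 (MUL): ISSUE — free A3,Mu1,Ld1,B1 rp5 wp2
slot 1 (ALU): ISSUE — free A2,Mu1,Ld1,B1 rp3 wp1
slot 2 (ALU): ISSUE — free A1,Mu1,Ld1,B1 rp1 wp0
slot 3 (MEM): stall RD_PORT — free A1,Mu1,Ld1,B1 rp1 wp0
slot 4 (ALU): stall WR_PORT — free A1,Mu1,Ld1,B1 rp1 wp0
slot 5 (ALU): stall RD_PORT — free A1,Mu1,Ld1,B1 rp1 wp0
slot 6 (MUL): stall RD_PORT — free A1,Mu1,Ld1,B1 rp1 wp0

reason(slot 6) = RD_PORT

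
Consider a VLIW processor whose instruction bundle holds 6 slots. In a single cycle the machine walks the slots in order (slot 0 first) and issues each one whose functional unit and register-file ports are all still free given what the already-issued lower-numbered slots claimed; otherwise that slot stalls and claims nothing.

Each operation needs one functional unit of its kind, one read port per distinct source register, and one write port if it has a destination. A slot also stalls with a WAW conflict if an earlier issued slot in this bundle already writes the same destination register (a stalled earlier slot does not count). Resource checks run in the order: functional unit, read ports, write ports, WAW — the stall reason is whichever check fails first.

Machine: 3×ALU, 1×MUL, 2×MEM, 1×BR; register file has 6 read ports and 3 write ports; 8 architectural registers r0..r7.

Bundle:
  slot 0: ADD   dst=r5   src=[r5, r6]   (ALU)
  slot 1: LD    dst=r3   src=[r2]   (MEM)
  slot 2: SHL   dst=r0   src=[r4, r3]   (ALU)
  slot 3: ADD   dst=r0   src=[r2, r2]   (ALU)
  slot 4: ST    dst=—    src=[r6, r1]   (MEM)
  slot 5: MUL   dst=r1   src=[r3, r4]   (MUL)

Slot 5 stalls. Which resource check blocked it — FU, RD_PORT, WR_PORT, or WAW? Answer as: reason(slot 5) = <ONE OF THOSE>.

#0 ALU src=r5,r6 dispatched  <A:2 Mu:1 Ld:2 B:1 rd:4 wr:2>
#1 MEM src=r2 dispatched  <A:2 Mu:1 Ld:1 B:1 rd:3 wr:1>
#2 ALU src=r4,r3 dispatched  <A:1 Mu:1 Ld:1 B:1 rd:1 wr:0>
#3 ALU src=r2,r2 held:WR_PORT  <A:1 Mu:1 Ld:1 B:1 rd:1 wr:0>
#4 MEM src=r6,r1 held:RD_PORT  <A:1 Mu:1 Ld:1 B:1 rd:1 wr:0>
#5 MUL src=r3,r4 held:RD_PORT  <A:1 Mu:1 Ld:1 B:1 rd:1 wr:0>

reason(slot 5) = RD_PORT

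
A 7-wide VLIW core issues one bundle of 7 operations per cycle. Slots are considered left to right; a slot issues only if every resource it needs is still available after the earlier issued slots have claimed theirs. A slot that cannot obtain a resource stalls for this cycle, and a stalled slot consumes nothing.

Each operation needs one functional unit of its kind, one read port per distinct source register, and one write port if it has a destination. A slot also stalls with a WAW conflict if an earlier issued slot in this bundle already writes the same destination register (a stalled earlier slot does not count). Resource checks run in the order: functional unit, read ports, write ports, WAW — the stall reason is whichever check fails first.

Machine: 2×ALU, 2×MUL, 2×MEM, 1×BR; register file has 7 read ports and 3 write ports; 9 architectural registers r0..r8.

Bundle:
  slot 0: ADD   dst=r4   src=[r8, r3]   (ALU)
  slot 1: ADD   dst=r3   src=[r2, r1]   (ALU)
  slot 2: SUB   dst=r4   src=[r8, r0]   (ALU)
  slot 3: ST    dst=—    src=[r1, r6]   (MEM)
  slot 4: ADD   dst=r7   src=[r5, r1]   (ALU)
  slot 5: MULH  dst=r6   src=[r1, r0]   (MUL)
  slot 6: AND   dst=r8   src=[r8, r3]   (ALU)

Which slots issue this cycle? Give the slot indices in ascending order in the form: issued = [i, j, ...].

slot 0 (ALU): ISSUE — free A1,Mu2,Ld2,B1 rp5 wp2
slot 1 (ALU): ISSUE — free A0,Mu2,Ld2,B1 rp3 wp1
slot 2 (ALU): stall FU — free A0,Mu2,Ld2,B1 rp3 wp1
slot 3 (MEM): ISSUE — free A0,Mu2,Ld1,B1 rp1 wp1
slot 4 (ALU): stall FU — free A0,Mu2,Ld1,B1 rp1 wp1
slot 5 (MUL): stall RD_PORT — free A0,Mu2,Ld1,B1 rp1 wp1
slot 6 (ALU): stall FU — free A0,Mu2,Ld1,B1 rp1 wp1

issued = [0, 1, 3]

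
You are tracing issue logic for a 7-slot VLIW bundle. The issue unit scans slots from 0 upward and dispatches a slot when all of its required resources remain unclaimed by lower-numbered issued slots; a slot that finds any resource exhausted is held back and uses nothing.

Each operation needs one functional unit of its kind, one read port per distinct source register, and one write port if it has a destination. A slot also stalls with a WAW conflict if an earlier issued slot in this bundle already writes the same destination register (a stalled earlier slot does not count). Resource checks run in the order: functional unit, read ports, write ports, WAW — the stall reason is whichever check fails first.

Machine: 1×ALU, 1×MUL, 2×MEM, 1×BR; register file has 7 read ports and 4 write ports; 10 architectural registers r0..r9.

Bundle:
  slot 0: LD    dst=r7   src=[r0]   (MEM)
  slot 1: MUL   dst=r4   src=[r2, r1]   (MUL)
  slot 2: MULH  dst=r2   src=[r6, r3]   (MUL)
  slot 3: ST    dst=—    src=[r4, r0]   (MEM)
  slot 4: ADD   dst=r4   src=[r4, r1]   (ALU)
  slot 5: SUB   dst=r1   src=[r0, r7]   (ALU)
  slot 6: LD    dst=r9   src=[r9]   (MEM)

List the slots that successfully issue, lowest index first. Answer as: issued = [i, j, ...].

#0 MEM src=r0 dispatched  <A:1 Mu:1 Ld:1 B:1 rd:6 wr:3>
#1 MUL src=r2,r1 dispatched  <A:1 Mu:0 Ld:1 B:1 rd:4 wr:2>
#2 MUL src=r6,r3 held:FU  <A:1 Mu:0 Ld:1 B:1 rd:4 wr:2>
#3 MEM src=r4,r0 dispatched  <A:1 Mu:0 Ld:0 B:1 rd:2 wr:2>
#4 ALU src=r4,r1 held:WAW  <A:1 Mu:0 Ld:0 B:1 rd:2 wr:2>
#5 ALU src=r0,r7 dispatched  <A:0 Mu:0 Ld:0 B:1 rd:0 wr:1>
#6 MEM src=r9 held:FU  <A:0 Mu:0 Ld:0 B:1 rd:0 wr:1>

issued = [0, 1, 3, 5]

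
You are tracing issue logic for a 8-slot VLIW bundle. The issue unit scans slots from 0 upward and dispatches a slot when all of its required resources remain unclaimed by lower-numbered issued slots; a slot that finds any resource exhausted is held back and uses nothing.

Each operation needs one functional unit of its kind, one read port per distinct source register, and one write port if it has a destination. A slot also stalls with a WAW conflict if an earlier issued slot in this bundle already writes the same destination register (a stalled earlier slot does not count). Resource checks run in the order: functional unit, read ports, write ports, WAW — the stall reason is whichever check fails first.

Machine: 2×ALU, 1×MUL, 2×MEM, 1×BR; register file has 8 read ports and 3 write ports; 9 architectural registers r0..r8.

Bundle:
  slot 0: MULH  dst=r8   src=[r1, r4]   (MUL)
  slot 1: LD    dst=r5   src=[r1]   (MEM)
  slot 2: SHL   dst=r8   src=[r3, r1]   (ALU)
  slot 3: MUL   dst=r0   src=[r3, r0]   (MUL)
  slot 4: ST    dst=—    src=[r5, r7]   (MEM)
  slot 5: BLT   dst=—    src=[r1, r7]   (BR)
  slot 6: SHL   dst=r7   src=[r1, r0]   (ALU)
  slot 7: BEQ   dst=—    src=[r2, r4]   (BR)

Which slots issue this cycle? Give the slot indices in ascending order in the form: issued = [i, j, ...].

issued = [0, 1, 4, 5]

[0] MUL needs rd=2 wr=1: ok; after: ALU=2 MUL=0 MEM=2 BR=1, R=6, W=2
[1] MEM needs rd=1 wr=1: ok; after: ALU=2 MUL=0 MEM=1 BR=1, R=5, W=1
[2] ALU needs rd=2 wr=1: WAW; after: ALU=2 MUL=0 MEM=1 BR=1, R=5, W=1
[3] MUL needs rd=2 wr=1: FU; after: ALU=2 MUL=0 MEM=1 BR=1, R=5, W=1
[4] MEM needs rd=2 wr=0: ok; after: ALU=2 MUL=0 MEM=0 BR=1, R=3, W=1
[5] BR needs rd=2 wr=0: ok; after: ALU=2 MUL=0 MEM=0 BR=0, R=1, W=1
[6] ALU needs rd=2 wr=1: RD_PORT; after: ALU=2 MUL=0 MEM=0 BR=0, R=1, W=1
[7] BR needs rd=2 wr=0: FU; after: ALU=2 MUL=0 MEM=0 BR=0, R=1, W=1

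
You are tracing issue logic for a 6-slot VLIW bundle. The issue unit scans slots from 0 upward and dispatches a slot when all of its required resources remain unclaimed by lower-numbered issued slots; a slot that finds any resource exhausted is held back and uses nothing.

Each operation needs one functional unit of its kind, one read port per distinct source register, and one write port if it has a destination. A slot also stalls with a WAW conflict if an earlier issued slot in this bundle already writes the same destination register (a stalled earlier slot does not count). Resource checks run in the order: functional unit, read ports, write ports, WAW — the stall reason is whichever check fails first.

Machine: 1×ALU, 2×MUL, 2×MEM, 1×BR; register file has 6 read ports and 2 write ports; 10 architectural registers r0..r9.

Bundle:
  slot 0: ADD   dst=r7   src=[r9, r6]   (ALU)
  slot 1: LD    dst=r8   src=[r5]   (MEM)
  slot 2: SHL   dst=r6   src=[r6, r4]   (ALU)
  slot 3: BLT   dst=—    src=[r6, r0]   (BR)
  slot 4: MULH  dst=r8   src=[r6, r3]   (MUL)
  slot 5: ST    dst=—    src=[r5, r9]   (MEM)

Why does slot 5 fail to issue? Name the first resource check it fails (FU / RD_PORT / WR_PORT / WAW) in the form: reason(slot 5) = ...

slot 0 (ALU): ISSUE — free A0,Mu2,Ld2,B1 rp4 wp1
slot 1 (MEM): ISSUE — free A0,Mu2,Ld1,B1 rp3 wp0
slot 2 (ALU): stall FU — free A0,Mu2,Ld1,B1 rp3 wp0
slot 3 (BR): ISSUE — free A0,Mu2,Ld1,B0 rp1 wp0
slot 4 (MUL): stall RD_PORT — free A0,Mu2,Ld1,B0 rp1 wp0
slot 5 (MEM): stall RD_PORT — free A0,Mu2,Ld1,B0 rp1 wp0

reason(slot 5) = RD_PORT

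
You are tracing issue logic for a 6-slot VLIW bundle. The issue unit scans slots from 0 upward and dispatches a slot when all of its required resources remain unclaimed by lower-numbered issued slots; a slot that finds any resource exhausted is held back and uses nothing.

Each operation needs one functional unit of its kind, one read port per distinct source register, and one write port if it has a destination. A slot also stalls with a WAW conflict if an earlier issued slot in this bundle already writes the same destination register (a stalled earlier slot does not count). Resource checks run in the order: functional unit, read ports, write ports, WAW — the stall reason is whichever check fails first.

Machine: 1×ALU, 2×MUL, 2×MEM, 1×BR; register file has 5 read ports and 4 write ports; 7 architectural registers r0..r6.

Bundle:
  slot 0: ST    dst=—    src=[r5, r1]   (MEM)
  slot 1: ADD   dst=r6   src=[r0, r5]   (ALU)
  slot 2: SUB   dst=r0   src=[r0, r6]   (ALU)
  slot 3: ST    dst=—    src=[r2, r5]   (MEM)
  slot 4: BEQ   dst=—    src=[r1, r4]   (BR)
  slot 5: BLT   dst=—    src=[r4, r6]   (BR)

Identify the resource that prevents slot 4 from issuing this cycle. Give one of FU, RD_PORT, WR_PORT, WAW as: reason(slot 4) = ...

(0) want 1×MEM +2rd +0wr — yes → AL1|MU2|ME1|BR1|rd3|wr4
(1) want 1×ALU +2rd +1wr — yes → AL0|MU2|ME1|BR1|rd1|wr3
(2) want 1×ALU +2rd +1wr — FU → AL0|MU2|ME1|BR1|rd1|wr3
(3) want 1×MEM +2rd +0wr — RD_PORT → AL0|MU2|ME1|BR1|rd1|wr3
(4) want 1×BR +2rd +0wr — RD_PORT → AL0|MU2|ME1|BR1|rd1|wr3
(5) want 1×BR +2rd +0wr — RD_PORT → AL0|MU2|ME1|BR1|rd1|wr3

reason(slot 4) = RD_PORT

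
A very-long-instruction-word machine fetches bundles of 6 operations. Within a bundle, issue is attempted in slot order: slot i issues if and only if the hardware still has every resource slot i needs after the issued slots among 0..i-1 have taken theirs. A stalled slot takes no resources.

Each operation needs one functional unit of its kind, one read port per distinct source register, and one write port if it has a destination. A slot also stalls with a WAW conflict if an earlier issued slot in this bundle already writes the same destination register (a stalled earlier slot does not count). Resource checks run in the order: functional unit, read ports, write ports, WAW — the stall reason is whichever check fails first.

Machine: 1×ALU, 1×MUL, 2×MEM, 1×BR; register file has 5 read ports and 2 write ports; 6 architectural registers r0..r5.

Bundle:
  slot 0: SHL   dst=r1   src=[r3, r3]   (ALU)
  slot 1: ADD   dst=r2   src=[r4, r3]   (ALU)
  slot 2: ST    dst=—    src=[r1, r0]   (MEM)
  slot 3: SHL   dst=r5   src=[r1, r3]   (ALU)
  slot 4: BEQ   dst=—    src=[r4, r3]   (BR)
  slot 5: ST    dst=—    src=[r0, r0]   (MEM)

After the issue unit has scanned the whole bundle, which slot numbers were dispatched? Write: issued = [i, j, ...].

slot 0 (ALU): ISSUE — free A0,Mu1,Ld2,B1 rp4 wp1
slot 1 (ALU): stall FU — free A0,Mu1,Ld2,B1 rp4 wp1
slot 2 (MEM): ISSUE — free A0,Mu1,Ld1,B1 rp2 wp1
slot 3 (ALU): stall FU — free A0,Mu1,Ld1,B1 rp2 wp1
slot 4 (BR): ISSUE — free A0,Mu1,Ld1,B0 rp0 wp1
slot 5 (MEM): stall RD_PORT — free A0,Mu1,Ld1,B0 rp0 wp1

issued = [0, 2, 4]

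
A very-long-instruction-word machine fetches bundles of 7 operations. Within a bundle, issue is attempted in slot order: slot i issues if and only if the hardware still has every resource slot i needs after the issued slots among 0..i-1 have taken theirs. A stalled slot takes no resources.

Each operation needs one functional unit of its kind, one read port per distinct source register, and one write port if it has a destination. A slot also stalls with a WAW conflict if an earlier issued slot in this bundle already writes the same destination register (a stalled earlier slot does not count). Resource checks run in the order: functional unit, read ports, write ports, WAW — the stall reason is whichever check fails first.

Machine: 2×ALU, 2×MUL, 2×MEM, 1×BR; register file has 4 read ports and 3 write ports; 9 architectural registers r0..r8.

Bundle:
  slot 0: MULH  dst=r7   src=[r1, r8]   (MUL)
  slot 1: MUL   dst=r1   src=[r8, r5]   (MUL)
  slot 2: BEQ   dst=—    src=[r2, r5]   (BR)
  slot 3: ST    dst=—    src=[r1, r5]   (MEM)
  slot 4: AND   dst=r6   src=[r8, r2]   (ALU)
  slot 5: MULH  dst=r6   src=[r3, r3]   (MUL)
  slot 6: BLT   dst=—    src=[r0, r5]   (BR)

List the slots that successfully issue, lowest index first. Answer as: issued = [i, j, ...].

issued = [0, 1]

  0. MUL→r7 ⇒ go  {2A/1Mu/2Ld/1B | 2r 2w}
  1. MUL→r1 ⇒ go  {2A/0Mu/2Ld/1B | 0r 1w}
  2. BR ⇒ no(RD_PORT)  {2A/0Mu/2Ld/1B | 0r 1w}
  3. MEM ⇒ no(RD_PORT)  {2A/0Mu/2Ld/1B | 0r 1w}
  4. ALU→r6 ⇒ no(RD_PORT)  {2A/0Mu/2Ld/1B | 0r 1w}
  5. MUL→r6 ⇒ no(FU)  {2A/0Mu/2Ld/1B | 0r 1w}
  6. BR ⇒ no(RD_PORT)  {2A/0Mu/2Ld/1B | 0r 1w}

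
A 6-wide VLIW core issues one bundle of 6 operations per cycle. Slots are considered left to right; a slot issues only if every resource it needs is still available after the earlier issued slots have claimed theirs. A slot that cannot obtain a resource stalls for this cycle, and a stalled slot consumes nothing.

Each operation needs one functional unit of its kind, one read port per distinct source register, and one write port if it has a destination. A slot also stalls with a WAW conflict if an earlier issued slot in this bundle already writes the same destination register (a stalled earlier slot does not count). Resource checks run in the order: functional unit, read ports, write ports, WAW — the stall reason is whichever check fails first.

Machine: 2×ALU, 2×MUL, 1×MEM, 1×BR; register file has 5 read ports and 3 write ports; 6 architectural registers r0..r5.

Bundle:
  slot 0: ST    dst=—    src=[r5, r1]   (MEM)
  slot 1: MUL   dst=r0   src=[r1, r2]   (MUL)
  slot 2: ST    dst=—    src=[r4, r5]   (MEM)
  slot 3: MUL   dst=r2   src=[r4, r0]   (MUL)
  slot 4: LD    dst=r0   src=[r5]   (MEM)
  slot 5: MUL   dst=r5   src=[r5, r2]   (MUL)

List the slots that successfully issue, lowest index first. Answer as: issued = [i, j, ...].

#0 MEM src=r5,r1 dispatched  <A:2 Mu:2 Ld:0 B:1 rd:3 wr:3>
#1 MUL src=r1,r2 dispatched  <A:2 Mu:1 Ld:0 B:1 rd:1 wr:2>
#2 MEM src=r4,r5 held:FU  <A:2 Mu:1 Ld:0 B:1 rd:1 wr:2>
#3 MUL src=r4,r0 held:RD_PORT  <A:2 Mu:1 Ld:0 B:1 rd:1 wr:2>
#4 MEM src=r5 held:FU  <A:2 Mu:1 Ld:0 B:1 rd:1 wr:2>
#5 MUL src=r5,r2 held:RD_PORT  <A:2 Mu:1 Ld:0 B:1 rd:1 wr:2>

issued = [0, 1]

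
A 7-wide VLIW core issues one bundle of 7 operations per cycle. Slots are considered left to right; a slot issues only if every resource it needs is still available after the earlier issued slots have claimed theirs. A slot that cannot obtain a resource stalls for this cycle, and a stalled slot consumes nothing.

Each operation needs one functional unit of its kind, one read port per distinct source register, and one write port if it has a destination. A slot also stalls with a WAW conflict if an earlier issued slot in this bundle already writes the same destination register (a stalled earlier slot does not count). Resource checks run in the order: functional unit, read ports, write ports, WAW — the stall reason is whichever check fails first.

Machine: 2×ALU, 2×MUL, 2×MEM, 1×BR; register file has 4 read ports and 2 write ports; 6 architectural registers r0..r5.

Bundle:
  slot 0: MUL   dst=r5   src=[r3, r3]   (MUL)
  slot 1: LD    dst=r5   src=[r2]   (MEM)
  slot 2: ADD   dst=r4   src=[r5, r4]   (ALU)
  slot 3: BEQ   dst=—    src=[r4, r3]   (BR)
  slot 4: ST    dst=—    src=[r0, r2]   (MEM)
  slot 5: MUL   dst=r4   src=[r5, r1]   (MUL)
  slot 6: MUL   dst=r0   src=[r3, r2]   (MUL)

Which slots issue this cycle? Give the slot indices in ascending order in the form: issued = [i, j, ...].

#0 MUL src=r3,r3 dispatched  <A:2 Mu:1 Ld:2 B:1 rd:3 wr:1>
#1 MEM src=r2 held:WAW  <A:2 Mu:1 Ld:2 B:1 rd:3 wr:1>
#2 ALU src=r5,r4 dispatched  <A:1 Mu:1 Ld:2 B:1 rd:1 wr:0>
#3 BR src=r4,r3 held:RD_PORT  <A:1 Mu:1 Ld:2 B:1 rd:1 wr:0>
#4 MEM src=r0,r2 held:RD_PORT  <A:1 Mu:1 Ld:2 B:1 rd:1 wr:0>
#5 MUL src=r5,r1 held:RD_PORT  <A:1 Mu:1 Ld:2 B:1 rd:1 wr:0>
#6 MUL src=r3,r2 held:RD_PORT  <A:1 Mu:1 Ld:2 B:1 rd:1 wr:0>

issued = [0, 2]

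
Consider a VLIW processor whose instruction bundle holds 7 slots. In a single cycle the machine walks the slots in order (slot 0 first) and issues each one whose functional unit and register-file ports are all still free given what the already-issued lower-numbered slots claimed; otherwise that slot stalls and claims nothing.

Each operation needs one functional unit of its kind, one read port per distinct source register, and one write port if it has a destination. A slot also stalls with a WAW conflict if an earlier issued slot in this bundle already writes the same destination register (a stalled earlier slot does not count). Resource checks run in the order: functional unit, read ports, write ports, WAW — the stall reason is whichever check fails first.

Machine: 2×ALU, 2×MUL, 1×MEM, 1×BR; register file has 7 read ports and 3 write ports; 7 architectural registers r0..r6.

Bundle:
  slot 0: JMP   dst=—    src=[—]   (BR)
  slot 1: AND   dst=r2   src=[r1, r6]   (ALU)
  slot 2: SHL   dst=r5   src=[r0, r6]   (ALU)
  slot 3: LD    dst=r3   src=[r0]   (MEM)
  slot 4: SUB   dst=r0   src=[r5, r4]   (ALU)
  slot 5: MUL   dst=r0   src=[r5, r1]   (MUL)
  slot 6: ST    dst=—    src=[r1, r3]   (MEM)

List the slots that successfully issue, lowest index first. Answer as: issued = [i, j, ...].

slot 0 (BR): ISSUE — free A2,Mu2,Ld1,B0 rp7 wp3
slot 1 (ALU): ISSUE — free A1,Mu2,Ld1,B0 rp5 wp2
slot 2 (ALU): ISSUE — free A0,Mu2,Ld1,B0 rp3 wp1
slot 3 (MEM): ISSUE — free A0,Mu2,Ld0,B0 rp2 wp0
slot 4 (ALU): stall FU — free A0,Mu2,Ld0,B0 rp2 wp0
slot 5 (MUL): stall WR_PORT — free A0,Mu2,Ld0,B0 rp2 wp0
slot 6 (MEM): stall FU — free A0,Mu2,Ld0,B0 rp2 wp0

issued = [0, 1, 2, 3]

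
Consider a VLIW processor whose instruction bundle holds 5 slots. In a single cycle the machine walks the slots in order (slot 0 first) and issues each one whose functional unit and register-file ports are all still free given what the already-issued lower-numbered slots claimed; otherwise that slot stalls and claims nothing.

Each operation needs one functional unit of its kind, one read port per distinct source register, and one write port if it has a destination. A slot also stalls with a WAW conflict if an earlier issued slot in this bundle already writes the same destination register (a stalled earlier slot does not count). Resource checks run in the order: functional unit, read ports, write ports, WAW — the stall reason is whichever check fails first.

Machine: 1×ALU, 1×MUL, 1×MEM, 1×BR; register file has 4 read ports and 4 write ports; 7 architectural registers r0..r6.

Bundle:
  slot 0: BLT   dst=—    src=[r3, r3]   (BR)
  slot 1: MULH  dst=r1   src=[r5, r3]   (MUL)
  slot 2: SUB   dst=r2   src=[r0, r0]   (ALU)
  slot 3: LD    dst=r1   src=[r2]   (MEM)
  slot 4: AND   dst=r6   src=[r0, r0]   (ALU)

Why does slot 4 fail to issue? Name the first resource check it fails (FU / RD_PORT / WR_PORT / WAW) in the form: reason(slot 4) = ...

#0 BR src=r3,r3 dispatched  <A:1 Mu:1 Ld:1 B:0 rd:3 wr:4>
#1 MUL src=r5,r3 dispatched  <A:1 Mu:0 Ld:1 B:0 rd:1 wr:3>
#2 ALU src=r0,r0 dispatched  <A:0 Mu:0 Ld:1 B:0 rd:0 wr:2>
#3 MEM src=r2 held:RD_PORT  <A:0 Mu:0 Ld:1 B:0 rd:0 wr:2>
#4 ALU src=r0,r0 held:FU  <A:0 Mu:0 Ld:1 B:0 rd:0 wr:2>

reason(slot 4) = FU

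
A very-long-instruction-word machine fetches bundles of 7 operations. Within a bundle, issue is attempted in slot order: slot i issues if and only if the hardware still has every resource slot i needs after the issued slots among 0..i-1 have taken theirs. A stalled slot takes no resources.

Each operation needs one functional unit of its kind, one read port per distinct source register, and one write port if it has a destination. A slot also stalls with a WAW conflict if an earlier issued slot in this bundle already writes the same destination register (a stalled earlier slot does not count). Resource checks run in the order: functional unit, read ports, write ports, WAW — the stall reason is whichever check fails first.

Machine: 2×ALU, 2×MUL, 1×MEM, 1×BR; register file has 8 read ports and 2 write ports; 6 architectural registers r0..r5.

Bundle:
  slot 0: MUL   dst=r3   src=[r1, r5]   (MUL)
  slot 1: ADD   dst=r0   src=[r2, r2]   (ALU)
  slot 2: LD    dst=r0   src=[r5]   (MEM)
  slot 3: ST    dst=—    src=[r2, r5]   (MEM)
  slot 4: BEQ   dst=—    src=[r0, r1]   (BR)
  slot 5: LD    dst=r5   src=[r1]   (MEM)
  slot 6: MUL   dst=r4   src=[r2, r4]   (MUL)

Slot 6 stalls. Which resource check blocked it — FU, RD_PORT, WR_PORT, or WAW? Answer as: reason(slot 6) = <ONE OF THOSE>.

reason(slot 6) = RD_PORT

[0] MUL needs rd=2 wr=1: ok; after: ALU=2 MUL=1 MEM=1 BR=1, R=6, W=1
[1] ALU needs rd=1 wr=1: ok; after: ALU=1 MUL=1 MEM=1 BR=1, R=5, W=0
[2] MEM needs rd=1 wr=1: WR_PORT; after: ALU=1 MUL=1 MEM=1 BR=1, R=5, W=0
[3] MEM needs rd=2 wr=0: ok; after: ALU=1 MUL=1 MEM=0 BR=1, R=3, W=0
[4] BR needs rd=2 wr=0: ok; after: ALU=1 MUL=1 MEM=0 BR=0, R=1, W=0
[5] MEM needs rd=1 wr=1: FU; after: ALU=1 MUL=1 MEM=0 BR=0, R=1, W=0
[6] MUL needs rd=2 wr=1: RD_PORT; after: ALU=1 MUL=1 MEM=0 BR=0, R=1, W=0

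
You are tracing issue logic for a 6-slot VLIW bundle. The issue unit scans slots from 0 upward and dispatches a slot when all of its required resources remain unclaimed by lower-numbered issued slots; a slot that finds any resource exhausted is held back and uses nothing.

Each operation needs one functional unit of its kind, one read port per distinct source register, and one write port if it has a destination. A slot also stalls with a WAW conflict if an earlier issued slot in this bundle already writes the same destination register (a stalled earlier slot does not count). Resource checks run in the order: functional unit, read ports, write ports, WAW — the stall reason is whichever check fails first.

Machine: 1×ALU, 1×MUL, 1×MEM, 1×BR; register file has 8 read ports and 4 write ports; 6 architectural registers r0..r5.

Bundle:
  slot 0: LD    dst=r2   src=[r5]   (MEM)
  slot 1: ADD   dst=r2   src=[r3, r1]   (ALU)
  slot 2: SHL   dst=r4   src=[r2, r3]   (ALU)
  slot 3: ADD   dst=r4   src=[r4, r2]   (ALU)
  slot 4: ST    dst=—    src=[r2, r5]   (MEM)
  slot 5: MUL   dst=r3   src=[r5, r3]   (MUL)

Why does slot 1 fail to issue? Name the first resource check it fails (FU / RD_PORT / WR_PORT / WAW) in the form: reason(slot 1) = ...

[0] MEM needs rd=1 wr=1: ok; after: ALU=1 MUL=1 MEM=0 BR=1, R=7, W=3
[1] ALU needs rd=2 wr=1: WAW; after: ALU=1 MUL=1 MEM=0 BR=1, R=7, W=3
[2] ALU needs rd=2 wr=1: ok; after: ALU=0 MUL=1 MEM=0 BR=1, R=5, W=2
[3] ALU needs rd=2 wr=1: FU; after: ALU=0 MUL=1 MEM=0 BR=1, R=5, W=2
[4] MEM needs rd=2 wr=0: FU; after: ALU=0 MUL=1 MEM=0 BR=1, R=5, W=2
[5] MUL needs rd=2 wr=1: ok; after: ALU=0 MUL=0 MEM=0 BR=1, R=3, W=1

reason(slot 1) = WAW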